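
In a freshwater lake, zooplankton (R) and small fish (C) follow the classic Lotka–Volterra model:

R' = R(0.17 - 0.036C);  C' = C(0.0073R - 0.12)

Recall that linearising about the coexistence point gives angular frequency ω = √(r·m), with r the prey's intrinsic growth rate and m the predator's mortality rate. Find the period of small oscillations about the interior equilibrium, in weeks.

Here r = 0.17 and m = 0.12, so r·m = 0.0204.
ω = √0.0204 = 0.143 per week, hence T = 2π/ω ≈ 44 weeks.

T ≈ 44 weeks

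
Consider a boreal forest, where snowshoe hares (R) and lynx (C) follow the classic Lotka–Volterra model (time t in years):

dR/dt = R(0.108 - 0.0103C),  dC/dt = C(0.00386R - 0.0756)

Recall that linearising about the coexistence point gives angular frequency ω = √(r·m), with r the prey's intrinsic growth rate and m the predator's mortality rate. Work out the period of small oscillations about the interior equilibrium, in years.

T ≈ 69.5 years

Here r = 0.108 and m = 0.0756, so r·m = 0.00816.
ω = √0.00816 = 0.0904 per year, hence T = 2π/ω ≈ 69.5 years.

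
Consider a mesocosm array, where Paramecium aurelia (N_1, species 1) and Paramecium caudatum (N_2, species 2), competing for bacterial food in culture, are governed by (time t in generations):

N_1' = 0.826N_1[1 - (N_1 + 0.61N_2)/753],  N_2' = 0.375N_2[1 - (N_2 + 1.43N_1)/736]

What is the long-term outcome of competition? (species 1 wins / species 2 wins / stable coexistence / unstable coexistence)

Compare the nullcline intercepts: K1/α12 = 753/0.61 = 1230 > K2 = 736; K2/α21 = 736/1.43 = 515 < K1 = 753.
Since the inequalities point opposite ways, species 1 can invade but species 2 cannot.

species 1 excludes species 2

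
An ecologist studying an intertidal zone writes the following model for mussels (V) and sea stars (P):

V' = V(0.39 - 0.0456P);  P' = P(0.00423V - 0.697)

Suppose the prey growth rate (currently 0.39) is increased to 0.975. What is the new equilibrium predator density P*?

At the interior fixed point, setting dV/dt = 0 with V > 0 fixes P* = (prey growth rate)/(VP coefficient) — independent of the other coefficients.
With the change, P* = 0.975/0.0456 = 21.4; it rises from 8.55.

P* ≈ 21.4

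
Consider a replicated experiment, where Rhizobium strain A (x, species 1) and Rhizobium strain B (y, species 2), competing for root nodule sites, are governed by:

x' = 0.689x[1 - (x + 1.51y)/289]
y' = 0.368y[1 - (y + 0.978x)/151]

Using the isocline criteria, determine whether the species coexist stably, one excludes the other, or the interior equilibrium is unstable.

species 1 excludes species 2

Compare the nullcline intercepts: K1/α12 = 289/1.51 = 191 > K2 = 151; K2/α21 = 151/0.978 = 154 < K1 = 289.
Since the inequalities point opposite ways, species 1 can invade but species 2 cannot.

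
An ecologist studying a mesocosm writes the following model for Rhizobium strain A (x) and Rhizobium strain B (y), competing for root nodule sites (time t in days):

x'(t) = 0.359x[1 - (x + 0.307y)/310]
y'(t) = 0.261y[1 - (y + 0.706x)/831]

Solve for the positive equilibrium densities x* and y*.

x* ≈ 70.1, y* ≈ 782

Setting both brackets to zero gives the nullclines x + 0.307y = 310 and 0.706x + y = 831.
Substituting y = 831 - 0.706x into the first: x(1 - 0.307·0.706) = 310 - 0.307·831.
So x* = 54.9/0.783 = 70.1, and then y* = 831 - 0.706·70.1 = 782.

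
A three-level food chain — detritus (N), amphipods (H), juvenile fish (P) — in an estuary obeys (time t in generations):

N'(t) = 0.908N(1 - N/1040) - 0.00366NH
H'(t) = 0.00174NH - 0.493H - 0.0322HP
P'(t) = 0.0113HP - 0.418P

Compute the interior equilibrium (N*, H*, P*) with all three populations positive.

N* ≈ 885, H* ≈ 37, P* ≈ 32.5

From dP/dt = 0: 0.0113H* = 0.418, so H* = 37.
From dN/dt = 0: 0.908(1 - N*/1040) = 0.00366·37, giving N* = 1040·(1 - 0.149) = 885.
From dH/dt = 0: 0.00174·885 - 0.493 = 0.0322P*, so P* = 1.05/0.0322 = 32.5.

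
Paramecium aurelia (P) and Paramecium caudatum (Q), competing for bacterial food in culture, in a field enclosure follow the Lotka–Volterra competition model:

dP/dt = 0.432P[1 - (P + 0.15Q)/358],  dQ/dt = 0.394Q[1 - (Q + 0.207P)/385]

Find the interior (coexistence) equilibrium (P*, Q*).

P* ≈ 310, Q* ≈ 321

Setting both brackets to zero gives the nullclines P + 0.15Q = 358 and 0.207P + Q = 385.
Substituting Q = 385 - 0.207P into the first: P(1 - 0.15·0.207) = 358 - 0.15·385.
So P* = 300/0.969 = 310, and then Q* = 385 - 0.207·310 = 321.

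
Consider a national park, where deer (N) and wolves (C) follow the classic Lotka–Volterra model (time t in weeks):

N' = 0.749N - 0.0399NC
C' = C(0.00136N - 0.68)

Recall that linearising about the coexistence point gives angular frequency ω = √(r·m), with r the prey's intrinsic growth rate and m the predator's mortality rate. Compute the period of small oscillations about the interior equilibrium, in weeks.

Here r = 0.749 and m = 0.68, so r·m = 0.509.
ω = √0.509 = 0.714 per week, hence T = 2π/ω ≈ 8.8 weeks.

T ≈ 8.8 weeks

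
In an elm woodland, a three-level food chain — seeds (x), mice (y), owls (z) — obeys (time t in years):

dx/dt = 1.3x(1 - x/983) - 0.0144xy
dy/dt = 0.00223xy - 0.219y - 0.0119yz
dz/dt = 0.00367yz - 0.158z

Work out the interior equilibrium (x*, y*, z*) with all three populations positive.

From dz/dt = 0: 0.00367y* = 0.158, so y* = 43.1.
From dx/dt = 0: 1.3(1 - x*/983) = 0.0144·43.1, giving x* = 983·(1 - 0.477) = 514.
From dy/dt = 0: 0.00223·514 - 0.219 = 0.0119z*, so z* = 0.928/0.0119 = 78.

x* ≈ 514, y* ≈ 43.1, z* ≈ 78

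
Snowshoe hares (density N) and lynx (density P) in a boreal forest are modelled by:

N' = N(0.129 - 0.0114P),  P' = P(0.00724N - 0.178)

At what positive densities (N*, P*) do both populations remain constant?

N* ≈ 24.6, P* ≈ 11.3

Set dP/dt = 0 with P > 0: 0.00724N - 0.178 = 0, so N* = 0.178/0.00724 = 24.6.
Set dN/dt = 0 with N > 0: 0.129 - 0.0114P = 0, so P* = 0.129/0.0114 = 11.3.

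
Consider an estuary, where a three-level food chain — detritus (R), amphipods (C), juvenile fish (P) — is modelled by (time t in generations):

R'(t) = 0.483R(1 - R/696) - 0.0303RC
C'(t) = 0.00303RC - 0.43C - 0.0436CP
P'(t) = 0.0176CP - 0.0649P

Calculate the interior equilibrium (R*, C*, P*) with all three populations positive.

From dP/dt = 0: 0.0176C* = 0.0649, so C* = 3.69.
From dR/dt = 0: 0.483(1 - R*/696) = 0.0303·3.69, giving R* = 696·(1 - 0.231) = 535.
From dC/dt = 0: 0.00303·535 - 0.43 = 0.0436P*, so P* = 1.19/0.0436 = 27.3.

R* ≈ 535, C* ≈ 3.69, P* ≈ 27.3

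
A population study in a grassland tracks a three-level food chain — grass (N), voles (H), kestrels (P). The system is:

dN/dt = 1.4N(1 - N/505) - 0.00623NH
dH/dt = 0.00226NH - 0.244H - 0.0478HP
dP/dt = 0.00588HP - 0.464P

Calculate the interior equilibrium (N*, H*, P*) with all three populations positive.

From dP/dt = 0: 0.00588H* = 0.464, so H* = 78.9.
From dN/dt = 0: 1.4(1 - N*/505) = 0.00623·78.9, giving N* = 505·(1 - 0.351) = 328.
From dH/dt = 0: 0.00226·328 - 0.244 = 0.0478P*, so P* = 0.497/0.0478 = 10.4.

N* ≈ 328, H* ≈ 78.9, P* ≈ 10.4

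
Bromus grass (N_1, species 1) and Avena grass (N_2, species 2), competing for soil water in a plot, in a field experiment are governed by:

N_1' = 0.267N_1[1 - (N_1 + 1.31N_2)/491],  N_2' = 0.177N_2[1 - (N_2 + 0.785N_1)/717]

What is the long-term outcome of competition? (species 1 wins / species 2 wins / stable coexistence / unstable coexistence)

Compare the nullcline intercepts: K1/α12 = 491/1.31 = 375 < K2 = 717; K2/α21 = 717/0.785 = 913 > K1 = 491.
Since the inequalities point opposite ways, species 2 can invade but species 1 cannot.

species 2 excludes species 1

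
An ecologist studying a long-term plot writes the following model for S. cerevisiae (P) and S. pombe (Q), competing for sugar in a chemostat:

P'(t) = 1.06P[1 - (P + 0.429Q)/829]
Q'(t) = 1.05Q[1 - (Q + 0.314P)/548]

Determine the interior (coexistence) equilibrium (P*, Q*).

Setting both brackets to zero gives the nullclines P + 0.429Q = 829 and 0.314P + Q = 548.
Substituting Q = 548 - 0.314P into the first: P(1 - 0.429·0.314) = 829 - 0.429·548.
So P* = 594/0.865 = 686, and then Q* = 548 - 0.314·686 = 332.

P* ≈ 686, Q* ≈ 332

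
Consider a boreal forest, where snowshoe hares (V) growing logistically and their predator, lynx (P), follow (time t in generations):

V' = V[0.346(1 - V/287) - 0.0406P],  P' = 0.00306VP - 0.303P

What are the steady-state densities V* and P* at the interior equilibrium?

From dP/dt = 0 with P > 0: 0.00306V* = 0.303, so V* = 99.
Substitute into dV/dt = 0: 0.346(1 - 99/287) = 0.0406P*.
The bracket is 0.655, giving P* = 0.227/0.0406 = 5.58.

V* ≈ 99, P* ≈ 5.58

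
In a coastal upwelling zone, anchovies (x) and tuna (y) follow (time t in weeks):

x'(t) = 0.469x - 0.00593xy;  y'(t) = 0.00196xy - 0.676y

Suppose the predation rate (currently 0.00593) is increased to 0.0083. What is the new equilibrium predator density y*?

y* ≈ 56.5

At the interior fixed point, setting dx/dt = 0 with x > 0 fixes y* = (prey growth rate)/(xy coefficient) — independent of the other coefficients.
With the change, y* = 0.469/0.0083 = 56.5; it falls from 79.1.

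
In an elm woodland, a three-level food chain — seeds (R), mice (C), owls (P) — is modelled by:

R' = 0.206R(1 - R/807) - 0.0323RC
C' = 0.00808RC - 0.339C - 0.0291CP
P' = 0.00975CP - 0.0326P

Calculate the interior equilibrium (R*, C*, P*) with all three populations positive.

R* ≈ 384, C* ≈ 3.34, P* ≈ 95

From dP/dt = 0: 0.00975C* = 0.0326, so C* = 3.34.
From dR/dt = 0: 0.206(1 - R*/807) = 0.0323·3.34, giving R* = 807·(1 - 0.524) = 384.
From dC/dt = 0: 0.00808·384 - 0.339 = 0.0291P*, so P* = 2.76/0.0291 = 95.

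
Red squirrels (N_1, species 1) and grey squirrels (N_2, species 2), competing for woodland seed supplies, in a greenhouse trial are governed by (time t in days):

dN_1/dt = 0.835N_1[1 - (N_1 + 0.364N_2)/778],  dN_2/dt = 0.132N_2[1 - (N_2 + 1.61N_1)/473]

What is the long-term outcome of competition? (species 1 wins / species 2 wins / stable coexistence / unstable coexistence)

Compare the nullcline intercepts: K1/α12 = 778/0.364 = 2140 > K2 = 473; K2/α21 = 473/1.61 = 294 < K1 = 778.
Since the inequalities point opposite ways, species 1 can invade but species 2 cannot.

species 1 excludes species 2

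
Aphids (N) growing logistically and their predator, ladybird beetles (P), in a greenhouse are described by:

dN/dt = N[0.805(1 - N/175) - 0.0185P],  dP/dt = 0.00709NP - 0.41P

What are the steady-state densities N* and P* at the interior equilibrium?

N* ≈ 57.8, P* ≈ 29.1

From dP/dt = 0 with P > 0: 0.00709N* = 0.41, so N* = 57.8.
Substitute into dN/dt = 0: 0.805(1 - 57.8/175) = 0.0185P*.
The bracket is 0.67, giving P* = 0.539/0.0185 = 29.1.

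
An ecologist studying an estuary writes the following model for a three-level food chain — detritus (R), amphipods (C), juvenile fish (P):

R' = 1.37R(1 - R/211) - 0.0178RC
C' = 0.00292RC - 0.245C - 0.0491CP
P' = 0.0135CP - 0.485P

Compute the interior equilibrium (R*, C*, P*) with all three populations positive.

R* ≈ 113, C* ≈ 35.9, P* ≈ 1.7

From dP/dt = 0: 0.0135C* = 0.485, so C* = 35.9.
From dR/dt = 0: 1.37(1 - R*/211) = 0.0178·35.9, giving R* = 211·(1 - 0.467) = 113.
From dC/dt = 0: 0.00292·113 - 0.245 = 0.0491P*, so P* = 0.0835/0.0491 = 1.7.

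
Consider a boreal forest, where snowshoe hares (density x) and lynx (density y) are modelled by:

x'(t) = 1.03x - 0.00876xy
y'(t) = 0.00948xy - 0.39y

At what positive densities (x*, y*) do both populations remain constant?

x* ≈ 41.1, y* ≈ 118

Set dy/dt = 0 with y > 0: 0.00948x - 0.39 = 0, so x* = 0.39/0.00948 = 41.1.
Set dx/dt = 0 with x > 0: 1.03 - 0.00876y = 0, so y* = 1.03/0.00876 = 118.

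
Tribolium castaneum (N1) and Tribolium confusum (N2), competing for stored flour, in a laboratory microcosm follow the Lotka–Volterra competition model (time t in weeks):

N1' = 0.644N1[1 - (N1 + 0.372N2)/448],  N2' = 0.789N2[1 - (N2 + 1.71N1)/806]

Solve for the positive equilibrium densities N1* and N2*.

N1* ≈ 407, N2* ≈ 110

Setting both brackets to zero gives the nullclines N1 + 0.372N2 = 448 and 1.71N1 + N2 = 806.
Substituting N2 = 806 - 1.71N1 into the first: N1(1 - 0.372·1.71) = 448 - 0.372·806.
So N1* = 148/0.364 = 407, and then N2* = 806 - 1.71·407 = 110.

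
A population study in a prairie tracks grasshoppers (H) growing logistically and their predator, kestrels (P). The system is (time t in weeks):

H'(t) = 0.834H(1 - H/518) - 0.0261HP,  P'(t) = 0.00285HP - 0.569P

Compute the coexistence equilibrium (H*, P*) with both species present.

H* ≈ 200, P* ≈ 19.6

From dP/dt = 0 with P > 0: 0.00285H* = 0.569, so H* = 200.
Substitute into dH/dt = 0: 0.834(1 - 200/518) = 0.0261P*.
The bracket is 0.615, giving P* = 0.513/0.0261 = 19.6.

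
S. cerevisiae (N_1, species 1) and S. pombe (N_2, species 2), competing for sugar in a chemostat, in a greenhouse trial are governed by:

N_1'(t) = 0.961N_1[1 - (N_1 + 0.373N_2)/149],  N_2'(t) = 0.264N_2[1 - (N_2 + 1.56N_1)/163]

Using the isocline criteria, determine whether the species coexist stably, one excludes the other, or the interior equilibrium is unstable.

Compare the nullcline intercepts: K1/α12 = 149/0.373 = 399 > K2 = 163; K2/α21 = 163/1.56 = 104 < K1 = 149.
Since the inequalities point opposite ways, species 1 can invade but species 2 cannot.

species 1 excludes species 2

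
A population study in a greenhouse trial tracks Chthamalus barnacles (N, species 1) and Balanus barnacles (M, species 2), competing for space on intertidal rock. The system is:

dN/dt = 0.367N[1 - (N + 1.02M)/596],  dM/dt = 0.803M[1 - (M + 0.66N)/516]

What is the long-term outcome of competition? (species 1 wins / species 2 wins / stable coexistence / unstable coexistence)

stable coexistence

Compare the nullcline intercepts: K1/α12 = 596/1.02 = 584 > K2 = 516; K2/α21 = 516/0.66 = 782 > K1 = 596.
Since both inequalities hold, each species can invade when rare, so the interior equilibrium is stable.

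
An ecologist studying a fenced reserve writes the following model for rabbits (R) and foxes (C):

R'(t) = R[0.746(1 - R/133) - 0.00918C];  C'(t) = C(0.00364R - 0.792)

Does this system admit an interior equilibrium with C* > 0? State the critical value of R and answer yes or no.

Threshold R = 218; K < 218, so no, the predator goes extinct.

The predator equation gives dC/dt > 0 only when R > 0.792/0.00364 = 218.
Without the predator, R → K = 133. Since 133 < 218, the predator cannot invade.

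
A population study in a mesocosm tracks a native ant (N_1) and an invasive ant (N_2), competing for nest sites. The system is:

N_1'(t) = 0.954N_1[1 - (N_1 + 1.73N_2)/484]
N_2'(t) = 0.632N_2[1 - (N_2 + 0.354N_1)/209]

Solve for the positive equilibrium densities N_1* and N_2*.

N_1* ≈ 316, N_2* ≈ 97.2

Setting both brackets to zero gives the nullclines N_1 + 1.73N_2 = 484 and 0.354N_1 + N_2 = 209.
Substituting N_2 = 209 - 0.354N_1 into the first: N_1(1 - 1.73·0.354) = 484 - 1.73·209.
So N_1* = 122/0.388 = 316, and then N_2* = 209 - 0.354·316 = 97.2.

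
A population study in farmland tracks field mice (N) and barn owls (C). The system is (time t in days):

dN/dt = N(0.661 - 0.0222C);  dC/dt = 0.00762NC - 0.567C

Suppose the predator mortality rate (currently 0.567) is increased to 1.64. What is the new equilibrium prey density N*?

N* ≈ 215

At the interior fixed point, setting dC/dt = 0 with C > 0 fixes N* = (predator death rate)/(NC coefficient) — independent of the other coefficients.
With the change, N* = 1.64/0.00762 = 215; it rises from 74.4.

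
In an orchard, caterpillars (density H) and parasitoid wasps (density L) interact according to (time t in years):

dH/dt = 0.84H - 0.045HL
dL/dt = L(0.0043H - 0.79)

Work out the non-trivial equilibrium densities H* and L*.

H* ≈ 184, L* ≈ 18.7

Set dL/dt = 0 with L > 0: 0.0043H - 0.79 = 0, so H* = 0.79/0.0043 = 184.
Set dH/dt = 0 with H > 0: 0.84 - 0.045L = 0, so L* = 0.84/0.045 = 18.7.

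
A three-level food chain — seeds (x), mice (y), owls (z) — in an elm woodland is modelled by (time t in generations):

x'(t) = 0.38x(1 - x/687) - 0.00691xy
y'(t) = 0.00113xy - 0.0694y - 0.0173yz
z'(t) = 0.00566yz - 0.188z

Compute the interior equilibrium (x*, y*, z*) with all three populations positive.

x* ≈ 272, y* ≈ 33.2, z* ≈ 13.8

From dz/dt = 0: 0.00566y* = 0.188, so y* = 33.2.
From dx/dt = 0: 0.38(1 - x*/687) = 0.00691·33.2, giving x* = 687·(1 - 0.604) = 272.
From dy/dt = 0: 0.00113·272 - 0.0694 = 0.0173z*, so z* = 0.238/0.0173 = 13.8.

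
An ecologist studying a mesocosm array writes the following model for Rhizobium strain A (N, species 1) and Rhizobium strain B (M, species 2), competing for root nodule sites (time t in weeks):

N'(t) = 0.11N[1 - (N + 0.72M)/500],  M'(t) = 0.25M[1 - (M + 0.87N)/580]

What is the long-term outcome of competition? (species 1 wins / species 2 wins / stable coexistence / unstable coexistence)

stable coexistence

Compare the nullcline intercepts: K1/α12 = 500/0.72 = 694 > K2 = 580; K2/α21 = 580/0.87 = 667 > K1 = 500.
Since both inequalities hold, each species can invade when rare, so the interior equilibrium is stable.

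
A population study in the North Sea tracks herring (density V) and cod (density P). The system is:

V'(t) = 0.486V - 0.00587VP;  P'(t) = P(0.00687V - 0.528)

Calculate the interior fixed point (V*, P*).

Set dP/dt = 0 with P > 0: 0.00687V - 0.528 = 0, so V* = 0.528/0.00687 = 76.9.
Set dV/dt = 0 with V > 0: 0.486 - 0.00587P = 0, so P* = 0.486/0.00587 = 82.8.

V* ≈ 76.9, P* ≈ 82.8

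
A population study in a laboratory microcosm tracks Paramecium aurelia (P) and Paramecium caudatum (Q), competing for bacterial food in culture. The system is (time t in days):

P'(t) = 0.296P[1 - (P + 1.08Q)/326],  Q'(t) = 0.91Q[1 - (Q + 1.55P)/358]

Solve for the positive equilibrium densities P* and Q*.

P* ≈ 90, Q* ≈ 219

Setting both brackets to zero gives the nullclines P + 1.08Q = 326 and 1.55P + Q = 358.
Substituting Q = 358 - 1.55P into the first: P(1 - 1.08·1.55) = 326 - 1.08·358.
So P* = -60.6/-0.674 = 90, and then Q* = 358 - 1.55·90 = 219.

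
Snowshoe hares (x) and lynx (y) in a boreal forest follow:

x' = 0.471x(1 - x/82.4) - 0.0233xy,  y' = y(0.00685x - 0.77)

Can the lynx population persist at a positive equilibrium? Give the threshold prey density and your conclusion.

Threshold x = 112; K < 112, so no, the predator goes extinct.

The predator equation gives dy/dt > 0 only when x > 0.77/0.00685 = 112.
Without the predator, x → K = 82.4. Since 82.4 < 112, the predator cannot invade.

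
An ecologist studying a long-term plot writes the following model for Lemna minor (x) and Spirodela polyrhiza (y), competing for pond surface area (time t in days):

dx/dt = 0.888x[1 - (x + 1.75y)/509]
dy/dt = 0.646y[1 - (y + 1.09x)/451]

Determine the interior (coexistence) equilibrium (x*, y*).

x* ≈ 309, y* ≈ 114

Setting both brackets to zero gives the nullclines x + 1.75y = 509 and 1.09x + y = 451.
Substituting y = 451 - 1.09x into the first: x(1 - 1.75·1.09) = 509 - 1.75·451.
So x* = -280/-0.908 = 309, and then y* = 451 - 1.09·309 = 114.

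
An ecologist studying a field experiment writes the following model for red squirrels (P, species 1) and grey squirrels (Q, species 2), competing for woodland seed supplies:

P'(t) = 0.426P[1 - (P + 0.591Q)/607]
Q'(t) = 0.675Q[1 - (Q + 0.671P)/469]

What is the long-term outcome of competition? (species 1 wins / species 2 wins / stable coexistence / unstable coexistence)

Compare the nullcline intercepts: K1/α12 = 607/0.591 = 1030 > K2 = 469; K2/α21 = 469/0.671 = 699 > K1 = 607.
Since both inequalities hold, each species can invade when rare, so the interior equilibrium is stable.

stable coexistence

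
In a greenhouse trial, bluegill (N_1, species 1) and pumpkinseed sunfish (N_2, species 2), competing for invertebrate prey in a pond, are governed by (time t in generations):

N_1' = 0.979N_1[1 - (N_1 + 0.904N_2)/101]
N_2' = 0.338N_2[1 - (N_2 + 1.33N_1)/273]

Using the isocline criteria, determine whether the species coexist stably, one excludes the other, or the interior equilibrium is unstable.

Compare the nullcline intercepts: K1/α12 = 101/0.904 = 112 < K2 = 273; K2/α21 = 273/1.33 = 205 > K1 = 101.
Since the inequalities point opposite ways, species 2 can invade but species 1 cannot.

species 2 excludes species 1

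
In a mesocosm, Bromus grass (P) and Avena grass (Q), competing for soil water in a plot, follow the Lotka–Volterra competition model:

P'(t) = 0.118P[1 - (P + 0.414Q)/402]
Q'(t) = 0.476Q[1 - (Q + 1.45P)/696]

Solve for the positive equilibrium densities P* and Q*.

P* ≈ 285, Q* ≈ 283

Setting both brackets to zero gives the nullclines P + 0.414Q = 402 and 1.45P + Q = 696.
Substituting Q = 696 - 1.45P into the first: P(1 - 0.414·1.45) = 402 - 0.414·696.
So P* = 114/0.4 = 285, and then Q* = 696 - 1.45·285 = 283.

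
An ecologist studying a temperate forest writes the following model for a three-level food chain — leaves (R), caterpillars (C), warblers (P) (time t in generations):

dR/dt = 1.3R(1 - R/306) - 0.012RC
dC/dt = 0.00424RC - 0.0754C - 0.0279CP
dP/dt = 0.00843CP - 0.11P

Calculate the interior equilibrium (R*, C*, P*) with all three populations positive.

From dP/dt = 0: 0.00843C* = 0.11, so C* = 13.
From dR/dt = 0: 1.3(1 - R*/306) = 0.012·13, giving R* = 306·(1 - 0.12) = 269.
From dC/dt = 0: 0.00424·269 - 0.0754 = 0.0279P*, so P* = 1.07/0.0279 = 38.2.

R* ≈ 269, C* ≈ 13, P* ≈ 38.2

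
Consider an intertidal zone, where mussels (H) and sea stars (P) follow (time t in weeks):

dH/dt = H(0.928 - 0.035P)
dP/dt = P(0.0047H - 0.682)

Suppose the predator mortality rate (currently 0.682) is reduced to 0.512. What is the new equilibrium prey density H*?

H* ≈ 109

At the interior fixed point, setting dP/dt = 0 with P > 0 fixes H* = (predator death rate)/(HP coefficient) — independent of the other coefficients.
With the change, H* = 0.512/0.0047 = 109; it falls from 145.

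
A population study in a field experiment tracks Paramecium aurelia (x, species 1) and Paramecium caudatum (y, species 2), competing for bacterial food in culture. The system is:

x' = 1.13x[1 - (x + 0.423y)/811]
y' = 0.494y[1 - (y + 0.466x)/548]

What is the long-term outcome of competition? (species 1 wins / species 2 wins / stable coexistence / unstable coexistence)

stable coexistence

Compare the nullcline intercepts: K1/α12 = 811/0.423 = 1920 > K2 = 548; K2/α21 = 548/0.466 = 1180 > K1 = 811.
Since both inequalities hold, each species can invade when rare, so the interior equilibrium is stable.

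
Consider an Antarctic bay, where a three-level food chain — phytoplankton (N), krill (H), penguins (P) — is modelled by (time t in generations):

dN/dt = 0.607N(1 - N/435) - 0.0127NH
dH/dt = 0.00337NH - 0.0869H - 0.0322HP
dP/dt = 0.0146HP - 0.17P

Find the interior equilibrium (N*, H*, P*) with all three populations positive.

From dP/dt = 0: 0.0146H* = 0.17, so H* = 11.6.
From dN/dt = 0: 0.607(1 - N*/435) = 0.0127·11.6, giving N* = 435·(1 - 0.244) = 329.
From dH/dt = 0: 0.00337·329 - 0.0869 = 0.0322P*, so P* = 1.02/0.0322 = 31.7.

N* ≈ 329, H* ≈ 11.6, P* ≈ 31.7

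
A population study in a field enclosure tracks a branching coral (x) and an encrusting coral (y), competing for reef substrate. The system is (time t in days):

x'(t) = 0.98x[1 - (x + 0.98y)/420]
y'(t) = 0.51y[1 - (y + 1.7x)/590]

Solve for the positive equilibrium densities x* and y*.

Setting both brackets to zero gives the nullclines x + 0.98y = 420 and 1.7x + y = 590.
Substituting y = 590 - 1.7x into the first: x(1 - 0.98·1.7) = 420 - 0.98·590.
So x* = -158/-0.666 = 238, and then y* = 590 - 1.7·238 = 186.

x* ≈ 238, y* ≈ 186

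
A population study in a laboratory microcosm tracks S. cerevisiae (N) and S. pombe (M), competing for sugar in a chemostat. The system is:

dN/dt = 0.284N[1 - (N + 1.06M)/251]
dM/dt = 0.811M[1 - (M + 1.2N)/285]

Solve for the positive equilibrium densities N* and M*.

N* ≈ 188, M* ≈ 59.6

Setting both brackets to zero gives the nullclines N + 1.06M = 251 and 1.2N + M = 285.
Substituting M = 285 - 1.2N into the first: N(1 - 1.06·1.2) = 251 - 1.06·285.
So N* = -51.1/-0.272 = 188, and then M* = 285 - 1.2·188 = 59.6.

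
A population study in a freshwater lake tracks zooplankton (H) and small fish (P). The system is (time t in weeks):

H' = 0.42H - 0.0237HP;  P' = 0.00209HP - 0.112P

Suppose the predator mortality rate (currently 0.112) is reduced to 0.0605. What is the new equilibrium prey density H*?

H* ≈ 28.9

At the interior fixed point, setting dP/dt = 0 with P > 0 fixes H* = (predator death rate)/(HP coefficient) — independent of the other coefficients.
With the change, H* = 0.0605/0.00209 = 28.9; it falls from 53.6.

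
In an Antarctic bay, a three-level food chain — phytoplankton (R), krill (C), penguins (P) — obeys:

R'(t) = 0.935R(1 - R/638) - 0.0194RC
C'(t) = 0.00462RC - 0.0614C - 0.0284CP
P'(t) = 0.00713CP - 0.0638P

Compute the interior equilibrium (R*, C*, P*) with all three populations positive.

From dP/dt = 0: 0.00713C* = 0.0638, so C* = 8.95.
From dR/dt = 0: 0.935(1 - R*/638) = 0.0194·8.95, giving R* = 638·(1 - 0.186) = 520.
From dC/dt = 0: 0.00462·520 - 0.0614 = 0.0284P*, so P* = 2.34/0.0284 = 82.4.

R* ≈ 520, C* ≈ 8.95, P* ≈ 82.4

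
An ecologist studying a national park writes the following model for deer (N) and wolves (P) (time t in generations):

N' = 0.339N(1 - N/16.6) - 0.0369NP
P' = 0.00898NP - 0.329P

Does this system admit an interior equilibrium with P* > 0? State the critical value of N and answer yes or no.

Threshold N = 36.6; K < 36.6, so no, the predator goes extinct.

The predator equation gives dP/dt > 0 only when N > 0.329/0.00898 = 36.6.
Without the predator, N → K = 16.6. Since 16.6 < 36.6, the predator cannot invade.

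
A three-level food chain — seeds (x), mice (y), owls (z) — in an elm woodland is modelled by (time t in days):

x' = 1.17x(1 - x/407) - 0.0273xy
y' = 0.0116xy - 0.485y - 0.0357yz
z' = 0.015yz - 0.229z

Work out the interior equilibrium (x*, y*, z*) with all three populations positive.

From dz/dt = 0: 0.015y* = 0.229, so y* = 15.3.
From dx/dt = 0: 1.17(1 - x*/407) = 0.0273·15.3, giving x* = 407·(1 - 0.356) = 262.
From dy/dt = 0: 0.0116·262 - 0.485 = 0.0357z*, so z* = 2.55/0.0357 = 71.6.

x* ≈ 262, y* ≈ 15.3, z* ≈ 71.6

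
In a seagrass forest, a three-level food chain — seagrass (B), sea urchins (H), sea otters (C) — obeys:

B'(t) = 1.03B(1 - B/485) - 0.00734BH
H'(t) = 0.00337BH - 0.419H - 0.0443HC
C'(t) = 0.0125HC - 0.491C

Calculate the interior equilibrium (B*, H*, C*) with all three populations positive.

From dC/dt = 0: 0.0125H* = 0.491, so H* = 39.3.
From dB/dt = 0: 1.03(1 - B*/485) = 0.00734·39.3, giving B* = 485·(1 - 0.28) = 349.
From dH/dt = 0: 0.00337·349 - 0.419 = 0.0443C*, so C* = 0.758/0.0443 = 17.1.

B* ≈ 349, H* ≈ 39.3, C* ≈ 17.1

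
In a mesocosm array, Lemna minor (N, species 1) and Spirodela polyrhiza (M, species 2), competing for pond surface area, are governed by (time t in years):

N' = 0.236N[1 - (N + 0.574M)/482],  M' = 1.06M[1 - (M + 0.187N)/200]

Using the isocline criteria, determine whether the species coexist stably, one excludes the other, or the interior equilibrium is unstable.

Compare the nullcline intercepts: K1/α12 = 482/0.574 = 840 > K2 = 200; K2/α21 = 200/0.187 = 1070 > K1 = 482.
Since both inequalities hold, each species can invade when rare, so the interior equilibrium is stable.

stable coexistence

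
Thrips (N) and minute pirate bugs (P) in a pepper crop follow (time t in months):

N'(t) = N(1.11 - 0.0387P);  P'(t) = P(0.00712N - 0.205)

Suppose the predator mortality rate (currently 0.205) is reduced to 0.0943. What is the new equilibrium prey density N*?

At the interior fixed point, setting dP/dt = 0 with P > 0 fixes N* = (predator death rate)/(NP coefficient) — independent of the other coefficients.
With the change, N* = 0.0943/0.00712 = 13.2; it falls from 28.8.

N* ≈ 13.2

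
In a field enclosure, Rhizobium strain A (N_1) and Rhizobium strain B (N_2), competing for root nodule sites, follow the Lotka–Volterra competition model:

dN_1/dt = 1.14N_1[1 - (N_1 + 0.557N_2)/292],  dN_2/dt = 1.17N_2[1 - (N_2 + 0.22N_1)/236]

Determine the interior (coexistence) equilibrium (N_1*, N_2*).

N_1* ≈ 183, N_2* ≈ 196

Setting both brackets to zero gives the nullclines N_1 + 0.557N_2 = 292 and 0.22N_1 + N_2 = 236.
Substituting N_2 = 236 - 0.22N_1 into the first: N_1(1 - 0.557·0.22) = 292 - 0.557·236.
So N_1* = 161/0.877 = 183, and then N_2* = 236 - 0.22·183 = 196.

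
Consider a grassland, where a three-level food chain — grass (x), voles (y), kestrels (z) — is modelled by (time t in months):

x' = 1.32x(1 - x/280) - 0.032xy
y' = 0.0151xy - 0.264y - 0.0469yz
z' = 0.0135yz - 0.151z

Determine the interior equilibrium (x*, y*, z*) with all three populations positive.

From dz/dt = 0: 0.0135y* = 0.151, so y* = 11.2.
From dx/dt = 0: 1.32(1 - x*/280) = 0.032·11.2, giving x* = 280·(1 - 0.271) = 204.
From dy/dt = 0: 0.0151·204 - 0.264 = 0.0469z*, so z* = 2.82/0.0469 = 60.1.

x* ≈ 204, y* ≈ 11.2, z* ≈ 60.1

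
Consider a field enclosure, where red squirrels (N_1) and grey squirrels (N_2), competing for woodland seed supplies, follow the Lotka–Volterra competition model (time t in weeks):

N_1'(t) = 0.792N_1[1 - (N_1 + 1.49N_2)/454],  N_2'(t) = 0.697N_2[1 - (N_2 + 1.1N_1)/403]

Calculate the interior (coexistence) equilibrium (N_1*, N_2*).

Setting both brackets to zero gives the nullclines N_1 + 1.49N_2 = 454 and 1.1N_1 + N_2 = 403.
Substituting N_2 = 403 - 1.1N_1 into the first: N_1(1 - 1.49·1.1) = 454 - 1.49·403.
So N_1* = -146/-0.639 = 229, and then N_2* = 403 - 1.1·229 = 151.

N_1* ≈ 229, N_2* ≈ 151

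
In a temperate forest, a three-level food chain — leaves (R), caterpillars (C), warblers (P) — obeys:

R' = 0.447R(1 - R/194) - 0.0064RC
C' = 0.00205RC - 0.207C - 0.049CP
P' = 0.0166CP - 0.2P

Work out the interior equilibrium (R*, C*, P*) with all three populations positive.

R* ≈ 161, C* ≈ 12, P* ≈ 2.49

From dP/dt = 0: 0.0166C* = 0.2, so C* = 12.
From dR/dt = 0: 0.447(1 - R*/194) = 0.0064·12, giving R* = 194·(1 - 0.173) = 161.
From dC/dt = 0: 0.00205·161 - 0.207 = 0.049P*, so P* = 0.122/0.049 = 2.49.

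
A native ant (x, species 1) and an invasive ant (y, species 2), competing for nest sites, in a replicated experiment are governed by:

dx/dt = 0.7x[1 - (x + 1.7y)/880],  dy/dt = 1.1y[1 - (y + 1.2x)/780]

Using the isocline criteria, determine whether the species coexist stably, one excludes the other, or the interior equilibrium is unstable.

unstable coexistence (outcome depends on initial conditions)

Compare the nullcline intercepts: K1/α12 = 880/1.7 = 518 < K2 = 780; K2/α21 = 780/1.2 = 650 < K1 = 880.
Since both are reversed, neither can invade when rare; the interior point is a saddle.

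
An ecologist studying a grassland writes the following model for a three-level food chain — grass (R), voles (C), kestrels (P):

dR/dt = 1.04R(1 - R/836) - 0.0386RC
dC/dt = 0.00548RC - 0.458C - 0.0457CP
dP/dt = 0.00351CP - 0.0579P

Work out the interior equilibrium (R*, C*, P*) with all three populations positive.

R* ≈ 324, C* ≈ 16.5, P* ≈ 28.8

From dP/dt = 0: 0.00351C* = 0.0579, so C* = 16.5.
From dR/dt = 0: 1.04(1 - R*/836) = 0.0386·16.5, giving R* = 836·(1 - 0.612) = 324.
From dC/dt = 0: 0.00548·324 - 0.458 = 0.0457P*, so P* = 1.32/0.0457 = 28.8.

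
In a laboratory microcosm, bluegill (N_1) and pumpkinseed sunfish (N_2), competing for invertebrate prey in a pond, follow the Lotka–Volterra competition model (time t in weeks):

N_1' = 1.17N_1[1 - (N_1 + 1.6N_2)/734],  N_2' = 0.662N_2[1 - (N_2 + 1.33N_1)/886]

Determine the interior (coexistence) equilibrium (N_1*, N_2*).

N_1* ≈ 606, N_2* ≈ 80

Setting both brackets to zero gives the nullclines N_1 + 1.6N_2 = 734 and 1.33N_1 + N_2 = 886.
Substituting N_2 = 886 - 1.33N_1 into the first: N_1(1 - 1.6·1.33) = 734 - 1.6·886.
So N_1* = -684/-1.13 = 606, and then N_2* = 886 - 1.33·606 = 80.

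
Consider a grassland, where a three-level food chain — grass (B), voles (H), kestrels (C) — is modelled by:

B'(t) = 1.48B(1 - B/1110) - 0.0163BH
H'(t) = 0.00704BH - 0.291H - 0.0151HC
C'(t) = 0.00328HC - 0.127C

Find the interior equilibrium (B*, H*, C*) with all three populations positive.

B* ≈ 637, H* ≈ 38.7, C* ≈ 278

From dC/dt = 0: 0.00328H* = 0.127, so H* = 38.7.
From dB/dt = 0: 1.48(1 - B*/1110) = 0.0163·38.7, giving B* = 1110·(1 - 0.426) = 637.
From dH/dt = 0: 0.00704·637 - 0.291 = 0.0151C*, so C* = 4.19/0.0151 = 278.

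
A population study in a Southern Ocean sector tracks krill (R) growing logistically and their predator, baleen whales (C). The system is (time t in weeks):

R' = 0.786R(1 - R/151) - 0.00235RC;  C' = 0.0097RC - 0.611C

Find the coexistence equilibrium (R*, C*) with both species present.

R* ≈ 63, C* ≈ 195

From dC/dt = 0 with C > 0: 0.0097R* = 0.611, so R* = 63.
Substitute into dR/dt = 0: 0.786(1 - 63/151) = 0.00235C*.
The bracket is 0.583, giving C* = 0.458/0.00235 = 195.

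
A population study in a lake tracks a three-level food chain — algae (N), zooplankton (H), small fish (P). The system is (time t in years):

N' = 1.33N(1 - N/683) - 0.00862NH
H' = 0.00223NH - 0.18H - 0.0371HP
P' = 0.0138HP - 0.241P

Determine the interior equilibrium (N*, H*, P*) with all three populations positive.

N* ≈ 606, H* ≈ 17.5, P* ≈ 31.6

From dP/dt = 0: 0.0138H* = 0.241, so H* = 17.5.
From dN/dt = 0: 1.33(1 - N*/683) = 0.00862·17.5, giving N* = 683·(1 - 0.113) = 606.
From dH/dt = 0: 0.00223·606 - 0.18 = 0.0371P*, so P* = 1.17/0.0371 = 31.6.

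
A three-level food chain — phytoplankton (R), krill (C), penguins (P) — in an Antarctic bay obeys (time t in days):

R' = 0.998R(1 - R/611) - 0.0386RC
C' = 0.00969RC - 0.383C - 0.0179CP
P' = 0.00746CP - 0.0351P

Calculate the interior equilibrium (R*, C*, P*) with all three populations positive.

From dP/dt = 0: 0.00746C* = 0.0351, so C* = 4.71.
From dR/dt = 0: 0.998(1 - R*/611) = 0.0386·4.71, giving R* = 611·(1 - 0.182) = 500.
From dC/dt = 0: 0.00969·500 - 0.383 = 0.0179P*, so P* = 4.46/0.0179 = 249.

R* ≈ 500, C* ≈ 4.71, P* ≈ 249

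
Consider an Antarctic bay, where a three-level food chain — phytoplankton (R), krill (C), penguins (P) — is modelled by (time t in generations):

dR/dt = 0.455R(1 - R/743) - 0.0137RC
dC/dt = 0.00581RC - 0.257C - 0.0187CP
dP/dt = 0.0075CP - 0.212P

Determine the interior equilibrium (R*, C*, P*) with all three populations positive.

R* ≈ 111, C* ≈ 28.3, P* ≈ 20.6

From dP/dt = 0: 0.0075C* = 0.212, so C* = 28.3.
From dR/dt = 0: 0.455(1 - R*/743) = 0.0137·28.3, giving R* = 743·(1 - 0.851) = 111.
From dC/dt = 0: 0.00581·111 - 0.257 = 0.0187P*, so P* = 0.386/0.0187 = 20.6.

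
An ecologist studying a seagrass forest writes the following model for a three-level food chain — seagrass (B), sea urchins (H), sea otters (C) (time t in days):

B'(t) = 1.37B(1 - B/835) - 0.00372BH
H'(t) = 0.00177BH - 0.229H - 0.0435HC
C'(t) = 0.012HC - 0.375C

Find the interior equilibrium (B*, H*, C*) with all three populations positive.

B* ≈ 764, H* ≈ 31.2, C* ≈ 25.8

From dC/dt = 0: 0.012H* = 0.375, so H* = 31.2.
From dB/dt = 0: 1.37(1 - B*/835) = 0.00372·31.2, giving B* = 835·(1 - 0.0849) = 764.
From dH/dt = 0: 0.00177·764 - 0.229 = 0.0435C*, so C* = 1.12/0.0435 = 25.8.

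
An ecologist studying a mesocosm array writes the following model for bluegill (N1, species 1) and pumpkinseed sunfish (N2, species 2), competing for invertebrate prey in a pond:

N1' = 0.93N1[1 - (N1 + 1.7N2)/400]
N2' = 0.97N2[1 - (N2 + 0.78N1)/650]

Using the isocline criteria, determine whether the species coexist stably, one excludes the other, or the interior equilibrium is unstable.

Compare the nullcline intercepts: K1/α12 = 400/1.7 = 235 < K2 = 650; K2/α21 = 650/0.78 = 833 > K1 = 400.
Since the inequalities point opposite ways, species 2 can invade but species 1 cannot.

species 2 excludes species 1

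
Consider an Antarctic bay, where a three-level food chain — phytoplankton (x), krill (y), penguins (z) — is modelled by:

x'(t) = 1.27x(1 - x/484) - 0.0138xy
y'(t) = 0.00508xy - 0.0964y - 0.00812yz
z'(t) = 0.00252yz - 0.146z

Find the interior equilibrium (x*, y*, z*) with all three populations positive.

From dz/dt = 0: 0.00252y* = 0.146, so y* = 57.9.
From dx/dt = 0: 1.27(1 - x*/484) = 0.0138·57.9, giving x* = 484·(1 - 0.63) = 179.
From dy/dt = 0: 0.00508·179 - 0.0964 = 0.00812z*, so z* = 0.814/0.00812 = 100.

x* ≈ 179, y* ≈ 57.9, z* ≈ 100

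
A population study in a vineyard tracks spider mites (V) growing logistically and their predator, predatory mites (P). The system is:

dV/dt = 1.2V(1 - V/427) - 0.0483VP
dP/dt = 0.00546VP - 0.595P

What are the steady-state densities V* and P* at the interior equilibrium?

From dP/dt = 0 with P > 0: 0.00546V* = 0.595, so V* = 109.
Substitute into dV/dt = 0: 1.2(1 - 109/427) = 0.0483P*.
The bracket is 0.745, giving P* = 0.894/0.0483 = 18.5.

V* ≈ 109, P* ≈ 18.5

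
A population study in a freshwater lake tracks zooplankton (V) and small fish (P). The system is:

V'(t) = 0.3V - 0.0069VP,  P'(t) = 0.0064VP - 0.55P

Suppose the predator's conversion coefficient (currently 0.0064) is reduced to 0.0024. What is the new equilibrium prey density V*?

V* ≈ 229

At the interior fixed point, setting dP/dt = 0 with P > 0 fixes V* = (predator death rate)/(VP coefficient) — independent of the other coefficients.
With the change, V* = 0.55/0.0024 = 229; it rises from 85.9.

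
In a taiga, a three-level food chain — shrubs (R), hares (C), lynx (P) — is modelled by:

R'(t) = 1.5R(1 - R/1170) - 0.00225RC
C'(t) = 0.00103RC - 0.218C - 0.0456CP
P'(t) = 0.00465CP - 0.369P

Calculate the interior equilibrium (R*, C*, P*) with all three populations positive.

From dP/dt = 0: 0.00465C* = 0.369, so C* = 79.4.
From dR/dt = 0: 1.5(1 - R*/1170) = 0.00225·79.4, giving R* = 1170·(1 - 0.119) = 1030.
From dC/dt = 0: 0.00103·1030 - 0.218 = 0.0456P*, so P* = 0.844/0.0456 = 18.5.

R* ≈ 1030, C* ≈ 79.4, P* ≈ 18.5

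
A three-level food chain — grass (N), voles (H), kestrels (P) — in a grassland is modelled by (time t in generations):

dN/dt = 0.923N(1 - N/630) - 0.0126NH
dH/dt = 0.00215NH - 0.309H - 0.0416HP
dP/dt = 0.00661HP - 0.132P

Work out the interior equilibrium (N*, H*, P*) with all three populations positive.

N* ≈ 458, H* ≈ 20, P* ≈ 16.3

From dP/dt = 0: 0.00661H* = 0.132, so H* = 20.
From dN/dt = 0: 0.923(1 - N*/630) = 0.0126·20, giving N* = 630·(1 - 0.273) = 458.
From dH/dt = 0: 0.00215·458 - 0.309 = 0.0416P*, so P* = 0.676/0.0416 = 16.3.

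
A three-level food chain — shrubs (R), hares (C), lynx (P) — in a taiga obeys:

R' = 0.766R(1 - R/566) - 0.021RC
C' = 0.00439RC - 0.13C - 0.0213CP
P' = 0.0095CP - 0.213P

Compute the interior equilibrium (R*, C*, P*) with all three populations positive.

From dP/dt = 0: 0.0095C* = 0.213, so C* = 22.4.
From dR/dt = 0: 0.766(1 - R*/566) = 0.021·22.4, giving R* = 566·(1 - 0.615) = 218.
From dC/dt = 0: 0.00439·218 - 0.13 = 0.0213P*, so P* = 0.827/0.0213 = 38.8.

R* ≈ 218, C* ≈ 22.4, P* ≈ 38.8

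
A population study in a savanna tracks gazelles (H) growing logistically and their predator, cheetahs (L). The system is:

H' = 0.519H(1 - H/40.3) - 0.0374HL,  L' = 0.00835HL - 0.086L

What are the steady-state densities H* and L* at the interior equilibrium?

H* ≈ 10.3, L* ≈ 10.3

From dL/dt = 0 with L > 0: 0.00835H* = 0.086, so H* = 10.3.
Substitute into dH/dt = 0: 0.519(1 - 10.3/40.3) = 0.0374L*.
The bracket is 0.744, giving L* = 0.386/0.0374 = 10.3.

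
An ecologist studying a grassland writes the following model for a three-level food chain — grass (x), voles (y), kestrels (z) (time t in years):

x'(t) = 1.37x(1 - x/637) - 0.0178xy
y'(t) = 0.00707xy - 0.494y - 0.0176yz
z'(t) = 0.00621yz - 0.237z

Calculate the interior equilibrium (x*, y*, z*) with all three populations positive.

From dz/dt = 0: 0.00621y* = 0.237, so y* = 38.2.
From dx/dt = 0: 1.37(1 - x*/637) = 0.0178·38.2, giving x* = 637·(1 - 0.496) = 321.
From dy/dt = 0: 0.00707·321 - 0.494 = 0.0176z*, so z* = 1.78/0.0176 = 101.

x* ≈ 321, y* ≈ 38.2, z* ≈ 101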